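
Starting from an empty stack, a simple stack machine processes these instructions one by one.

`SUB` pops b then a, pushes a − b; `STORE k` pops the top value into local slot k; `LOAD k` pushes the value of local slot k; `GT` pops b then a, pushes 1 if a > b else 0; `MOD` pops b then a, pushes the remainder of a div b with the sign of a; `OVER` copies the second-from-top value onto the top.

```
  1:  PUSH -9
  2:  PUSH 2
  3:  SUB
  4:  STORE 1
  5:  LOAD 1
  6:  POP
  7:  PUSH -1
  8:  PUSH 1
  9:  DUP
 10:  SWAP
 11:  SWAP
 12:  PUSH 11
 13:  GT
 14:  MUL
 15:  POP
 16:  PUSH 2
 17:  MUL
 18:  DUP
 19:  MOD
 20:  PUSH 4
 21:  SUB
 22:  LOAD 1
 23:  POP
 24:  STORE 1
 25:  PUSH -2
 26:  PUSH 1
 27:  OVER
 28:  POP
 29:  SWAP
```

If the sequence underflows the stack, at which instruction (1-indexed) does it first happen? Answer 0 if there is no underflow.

PUSH -9 : [-9]
PUSH 2  : [-9, 2]
SUB     : [-11]
STORE 1 : []
LOAD 1  : [-11]
POP     : []
PUSH -1 : [-1]
PUSH 1  : [-1, 1]
DUP     : [-1, 1, 1]
SWAP    : [-1, 1, 1]
SWAP    : [-1, 1, 1]
PUSH 11 : [-1, 1, 1, 11]
GT      : [-1, 1, 0]
MUL     : [-1, 0]
POP     : [-1]
PUSH 2  : [-1, 2]
MUL     : [-2]
DUP     : [-2, -2]
MOD     : [0]
PUSH 4  : [0, 4]
SUB     : [-4]
LOAD 1  : [-4, -11]
POP     : [-4]
STORE 1 : []
PUSH -2 : [-2]
PUSH 1  : [-2, 1]
OVER    : [-2, 1, -2]
POP     : [-2, 1]
SWAP    : [1, -2]

0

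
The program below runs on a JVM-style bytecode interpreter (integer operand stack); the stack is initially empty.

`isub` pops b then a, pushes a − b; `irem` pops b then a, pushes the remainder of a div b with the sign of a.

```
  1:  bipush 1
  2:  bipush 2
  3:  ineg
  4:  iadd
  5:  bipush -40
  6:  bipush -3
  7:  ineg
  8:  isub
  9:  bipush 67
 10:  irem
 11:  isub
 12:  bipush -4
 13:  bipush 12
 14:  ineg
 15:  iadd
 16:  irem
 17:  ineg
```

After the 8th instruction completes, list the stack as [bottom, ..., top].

[-1, -43]

bipush 1    [1]
bipush 2    [1, 2]
ineg        [1, -2]
iadd        [-1]
bipush -40  [-1, -40]
bipush -3   [-1, -40, -3]
ineg        [-1, -40, 3]
isub        [-1, -43]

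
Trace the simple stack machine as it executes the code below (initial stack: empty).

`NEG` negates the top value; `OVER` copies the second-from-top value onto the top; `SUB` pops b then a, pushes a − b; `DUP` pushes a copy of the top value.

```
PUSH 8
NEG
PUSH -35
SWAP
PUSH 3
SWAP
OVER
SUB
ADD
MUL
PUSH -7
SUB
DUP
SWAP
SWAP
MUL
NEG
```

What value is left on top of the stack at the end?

PUSH 8    8
NEG       -8
PUSH -35  -8 -35
SWAP      -35 -8
PUSH 3    -35 -8 3
SWAP      -35 3 -8
OVER      -35 3 -8 3
SUB       -35 3 -11
ADD       -35 -8
MUL       280
PUSH -7   280 -7
SUB       287
DUP       287 287
SWAP      287 287
SWAP      287 287
MUL       82369
NEG       -82369

-82369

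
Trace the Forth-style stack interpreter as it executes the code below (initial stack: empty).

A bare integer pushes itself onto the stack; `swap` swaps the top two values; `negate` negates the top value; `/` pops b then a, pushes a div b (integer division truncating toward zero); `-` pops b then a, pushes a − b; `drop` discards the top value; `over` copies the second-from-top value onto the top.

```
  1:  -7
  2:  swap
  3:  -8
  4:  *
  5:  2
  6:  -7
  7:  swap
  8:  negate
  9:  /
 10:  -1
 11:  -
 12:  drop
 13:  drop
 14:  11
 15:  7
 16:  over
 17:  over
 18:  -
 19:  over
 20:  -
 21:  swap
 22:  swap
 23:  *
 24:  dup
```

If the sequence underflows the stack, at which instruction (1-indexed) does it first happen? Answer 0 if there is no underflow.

-7 -> [-7]
swap  — needs 2 operands, stack has 1 → underflow

2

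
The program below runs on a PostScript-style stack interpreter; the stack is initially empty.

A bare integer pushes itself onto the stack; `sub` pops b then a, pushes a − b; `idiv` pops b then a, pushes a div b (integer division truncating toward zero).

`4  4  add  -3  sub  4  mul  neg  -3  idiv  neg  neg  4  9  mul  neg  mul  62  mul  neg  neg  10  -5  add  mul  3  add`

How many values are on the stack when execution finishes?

1

4     4
4     4 4
add   8
-3    8 -3
sub   11
4     11 4
mul   44
neg   -44
-3    -44 -3
idiv  14
neg   -14
neg   14
4     14 4
9     14 4 9
mul   14 36
neg   14 -36
mul   -504
62    -504 62
mul   -31248
neg   31248
neg   -31248
10    -31248 10
-5    -31248 10 -5
add   -31248 5
mul   -156240
3     -156240 3
add   -156237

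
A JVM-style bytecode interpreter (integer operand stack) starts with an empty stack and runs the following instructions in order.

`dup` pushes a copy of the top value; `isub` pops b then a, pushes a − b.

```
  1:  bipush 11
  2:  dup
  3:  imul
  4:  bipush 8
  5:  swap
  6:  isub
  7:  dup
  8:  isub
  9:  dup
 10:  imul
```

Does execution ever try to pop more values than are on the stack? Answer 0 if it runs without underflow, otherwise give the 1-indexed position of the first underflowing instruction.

0

bipush 11 → [11]
dup       → [11, 11]
imul      → [121]
bipush 8  → [121, 8]
swap      → [8, 121]
isub      → [-113]
dup       → [-113, -113]
isub      → [0]
dup       → [0, 0]
imul      → [0]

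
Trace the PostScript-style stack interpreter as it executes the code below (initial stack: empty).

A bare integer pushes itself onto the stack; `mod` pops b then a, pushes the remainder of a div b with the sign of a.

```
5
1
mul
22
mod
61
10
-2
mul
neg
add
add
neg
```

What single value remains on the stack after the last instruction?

5   → [5]
1   → [5, 1]
mul → [5]
22  → [5, 22]
mod → [5]
61  → [5, 61]
10  → [5, 61, 10]
-2  → [5, 61, 10, -2]
mul → [5, 61, -20]
neg → [5, 61, 20]
add → [5, 81]
add → [86]
neg → [-86]

-86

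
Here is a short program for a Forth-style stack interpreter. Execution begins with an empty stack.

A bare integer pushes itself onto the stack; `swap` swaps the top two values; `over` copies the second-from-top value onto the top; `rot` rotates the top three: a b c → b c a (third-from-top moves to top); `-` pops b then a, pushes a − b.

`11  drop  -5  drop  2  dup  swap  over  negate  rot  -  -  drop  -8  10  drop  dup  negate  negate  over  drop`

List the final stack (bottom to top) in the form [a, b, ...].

[-8, -8]

11     -> 11
drop   -> (empty)
-5     -> -5
drop   -> (empty)
2      -> 2
dup    -> 2 2
swap   -> 2 2
over   -> 2 2 2
negate -> 2 2 -2
rot    -> 2 -2 2
-      -> 2 -4
-      -> 6
drop   -> (empty)
-8     -> -8
10     -> -8 10
drop   -> -8
dup    -> -8 -8
negate -> -8 8
negate -> -8 -8
over   -> -8 -8 -8
drop   -> -8 -8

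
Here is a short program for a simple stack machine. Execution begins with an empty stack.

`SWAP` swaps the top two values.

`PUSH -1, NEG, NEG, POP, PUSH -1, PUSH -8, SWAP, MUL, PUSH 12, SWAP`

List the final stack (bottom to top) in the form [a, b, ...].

PUSH -1 : [-1]
NEG     : [1]
NEG     : [-1]
POP     : []
PUSH -1 : [-1]
PUSH -8 : [-1, -8]
SWAP    : [-8, -1]
MUL     : [8]
PUSH 12 : [8, 12]
SWAP    : [12, 8]

[12, 8]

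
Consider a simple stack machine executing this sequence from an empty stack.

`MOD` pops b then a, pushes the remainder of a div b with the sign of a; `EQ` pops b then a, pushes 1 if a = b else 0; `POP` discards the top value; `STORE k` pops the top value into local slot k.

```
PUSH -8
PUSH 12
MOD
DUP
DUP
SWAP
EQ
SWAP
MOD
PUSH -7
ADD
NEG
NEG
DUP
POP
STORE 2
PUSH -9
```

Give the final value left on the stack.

-9

PUSH -8 : -8
PUSH 12 : -8 12
MOD     : -8
DUP     : -8 -8
DUP     : -8 -8 -8
SWAP    : -8 -8 -8
EQ      : -8 1
SWAP    : 1 -8
MOD     : 1
PUSH -7 : 1 -7
ADD     : -6
NEG     : 6
NEG     : -6
DUP     : -6 -6
POP     : -6
STORE 2 : (empty)
PUSH -9 : -9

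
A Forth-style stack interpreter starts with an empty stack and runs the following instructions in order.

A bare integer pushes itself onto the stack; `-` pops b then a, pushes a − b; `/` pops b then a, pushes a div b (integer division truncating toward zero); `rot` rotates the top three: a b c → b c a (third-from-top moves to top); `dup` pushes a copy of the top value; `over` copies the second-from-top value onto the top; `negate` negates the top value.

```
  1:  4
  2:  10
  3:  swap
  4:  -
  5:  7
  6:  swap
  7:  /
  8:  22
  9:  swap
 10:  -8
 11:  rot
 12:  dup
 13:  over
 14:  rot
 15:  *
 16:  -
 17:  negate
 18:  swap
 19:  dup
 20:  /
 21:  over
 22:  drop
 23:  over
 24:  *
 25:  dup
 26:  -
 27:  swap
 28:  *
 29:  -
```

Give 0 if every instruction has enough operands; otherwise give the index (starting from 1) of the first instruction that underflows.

0

4      : [4]
10     : [4, 10]
swap   : [10, 4]
-      : [6]
7      : [6, 7]
swap   : [7, 6]
/      : [1]
22     : [1, 22]
swap   : [22, 1]
-8     : [22, 1, -8]
rot    : [1, -8, 22]
dup    : [1, -8, 22, 22]
over   : [1, -8, 22, 22, 22]
rot    : [1, -8, 22, 22, 22]
*      : [1, -8, 22, 484]
-      : [1, -8, -462]
negate : [1, -8, 462]
swap   : [1, 462, -8]
dup    : [1, 462, -8, -8]
/      : [1, 462, 1]
over   : [1, 462, 1, 462]
drop   : [1, 462, 1]
over   : [1, 462, 1, 462]
*      : [1, 462, 462]
dup    : [1, 462, 462, 462]
-      : [1, 462, 0]
swap   : [1, 0, 462]
*      : [1, 0]
-      : [1]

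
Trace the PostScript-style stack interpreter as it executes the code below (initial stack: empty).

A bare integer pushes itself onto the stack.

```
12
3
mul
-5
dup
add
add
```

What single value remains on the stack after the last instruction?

12  -> 12
3   -> 12 3
mul -> 36
-5  -> 36 -5
dup -> 36 -5 -5
add -> 36 -10
add -> 26

26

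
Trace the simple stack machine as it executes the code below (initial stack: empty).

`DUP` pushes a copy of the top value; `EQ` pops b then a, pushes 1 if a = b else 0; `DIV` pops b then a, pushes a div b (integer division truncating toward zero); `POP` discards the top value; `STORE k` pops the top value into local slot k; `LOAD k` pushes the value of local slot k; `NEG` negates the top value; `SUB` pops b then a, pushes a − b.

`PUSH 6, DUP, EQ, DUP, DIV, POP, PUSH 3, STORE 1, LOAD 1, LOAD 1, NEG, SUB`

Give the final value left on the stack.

PUSH 6   [6]
DUP      [6, 6]
EQ       [1]
DUP      [1, 1]
DIV      [1]
POP      []
PUSH 3   [3]
STORE 1  []
LOAD 1   [3]
LOAD 1   [3, 3]
NEG      [3, -3]
SUB      [6]

6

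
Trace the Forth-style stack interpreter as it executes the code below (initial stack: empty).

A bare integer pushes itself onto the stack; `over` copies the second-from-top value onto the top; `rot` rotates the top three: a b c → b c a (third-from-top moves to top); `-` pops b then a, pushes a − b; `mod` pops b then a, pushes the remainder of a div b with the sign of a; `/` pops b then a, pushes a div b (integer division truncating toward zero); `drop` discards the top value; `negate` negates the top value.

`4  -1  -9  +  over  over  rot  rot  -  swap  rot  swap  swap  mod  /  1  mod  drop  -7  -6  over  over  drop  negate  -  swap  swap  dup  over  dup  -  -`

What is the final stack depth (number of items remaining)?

3

4       4
-1      4 -1
-9      4 -1 -9
+       4 -10
over    4 -10 4
over    4 -10 4 -10
rot     4 4 -10 -10
rot     4 -10 -10 4
-       4 -10 -14
swap    4 -14 -10
rot     -14 -10 4
swap    -14 4 -10
swap    -14 -10 4
mod     -14 -2
/       7
1       7 1
mod     0
drop    (empty)
-7      -7
-6      -7 -6
over    -7 -6 -7
over    -7 -6 -7 -6
drop    -7 -6 -7
negate  -7 -6 7
-       -7 -13
swap    -13 -7
swap    -7 -13
dup     -7 -13 -13
over    -7 -13 -13 -13
dup     -7 -13 -13 -13 -13
-       -7 -13 -13 0
-       -7 -13 -13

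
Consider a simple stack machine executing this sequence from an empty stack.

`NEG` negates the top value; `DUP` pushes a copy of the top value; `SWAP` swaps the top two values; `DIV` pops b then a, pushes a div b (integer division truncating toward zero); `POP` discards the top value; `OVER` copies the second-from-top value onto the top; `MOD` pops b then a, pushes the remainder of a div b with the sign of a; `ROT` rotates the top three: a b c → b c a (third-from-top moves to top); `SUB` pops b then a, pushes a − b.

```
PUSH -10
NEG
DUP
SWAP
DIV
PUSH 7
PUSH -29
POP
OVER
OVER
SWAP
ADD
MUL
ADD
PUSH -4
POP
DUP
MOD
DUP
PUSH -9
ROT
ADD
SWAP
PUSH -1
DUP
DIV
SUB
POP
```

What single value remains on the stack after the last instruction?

-9

PUSH -10 -> -10
NEG      -> 10
DUP      -> 10 10
SWAP     -> 10 10
DIV      -> 1
PUSH 7   -> 1 7
PUSH -29 -> 1 7 -29
POP      -> 1 7
OVER     -> 1 7 1
OVER     -> 1 7 1 7
SWAP     -> 1 7 7 1
ADD      -> 1 7 8
MUL      -> 1 56
ADD      -> 57
PUSH -4  -> 57 -4
POP      -> 57
DUP      -> 57 57
MOD      -> 0
DUP      -> 0 0
PUSH -9  -> 0 0 -9
ROT      -> 0 -9 0
ADD      -> 0 -9
SWAP     -> -9 0
PUSH -1  -> -9 0 -1
DUP      -> -9 0 -1 -1
DIV      -> -9 0 1
SUB      -> -9 -1
POP      -> -9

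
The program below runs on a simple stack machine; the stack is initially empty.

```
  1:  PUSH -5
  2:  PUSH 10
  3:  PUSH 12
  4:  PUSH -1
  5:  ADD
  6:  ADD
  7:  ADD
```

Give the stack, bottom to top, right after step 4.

[-5, 10, 12, -1]

PUSH -5  [-5]
PUSH 10  [-5, 10]
PUSH 12  [-5, 10, 12]
PUSH -1  [-5, 10, 12, -1]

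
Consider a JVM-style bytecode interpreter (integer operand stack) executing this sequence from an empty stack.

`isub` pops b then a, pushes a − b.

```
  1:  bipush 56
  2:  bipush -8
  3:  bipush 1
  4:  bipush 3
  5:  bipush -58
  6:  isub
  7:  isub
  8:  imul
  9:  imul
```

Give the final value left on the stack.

bipush 56  : 56
bipush -8  : 56 -8
bipush 1   : 56 -8 1
bipush 3   : 56 -8 1 3
bipush -58 : 56 -8 1 3 -58
isub       : 56 -8 1 61
isub       : 56 -8 -60
imul       : 56 480
imul       : 26880

26880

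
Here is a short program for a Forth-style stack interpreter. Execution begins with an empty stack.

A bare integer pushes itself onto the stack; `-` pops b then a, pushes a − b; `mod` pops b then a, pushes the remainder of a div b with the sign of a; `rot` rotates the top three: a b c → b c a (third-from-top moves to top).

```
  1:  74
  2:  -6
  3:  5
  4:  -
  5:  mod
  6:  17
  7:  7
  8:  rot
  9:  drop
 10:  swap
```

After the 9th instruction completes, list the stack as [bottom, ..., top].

74   -> [74]
-6   -> [74, -6]
5    -> [74, -6, 5]
-    -> [74, -11]
mod  -> [8]
17   -> [8, 17]
7    -> [8, 17, 7]
rot  -> [17, 7, 8]
drop -> [17, 7]

[17, 7]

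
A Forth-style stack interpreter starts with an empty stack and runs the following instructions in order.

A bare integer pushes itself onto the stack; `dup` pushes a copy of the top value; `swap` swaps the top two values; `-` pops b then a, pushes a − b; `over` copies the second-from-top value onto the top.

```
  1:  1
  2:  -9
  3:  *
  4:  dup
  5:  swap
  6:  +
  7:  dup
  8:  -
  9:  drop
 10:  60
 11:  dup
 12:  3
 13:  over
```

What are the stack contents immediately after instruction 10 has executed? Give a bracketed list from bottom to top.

[60]

1     [1]
-9    [1, -9]
*     [-9]
dup   [-9, -9]
swap  [-9, -9]
+     [-18]
dup   [-18, -18]
-     [0]
drop  []
60    [60]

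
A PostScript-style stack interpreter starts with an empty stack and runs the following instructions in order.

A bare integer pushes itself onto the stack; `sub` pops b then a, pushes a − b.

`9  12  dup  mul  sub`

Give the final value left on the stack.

9   -> 9
12  -> 9 12
dup -> 9 12 12
mul -> 9 144
sub -> -135

-135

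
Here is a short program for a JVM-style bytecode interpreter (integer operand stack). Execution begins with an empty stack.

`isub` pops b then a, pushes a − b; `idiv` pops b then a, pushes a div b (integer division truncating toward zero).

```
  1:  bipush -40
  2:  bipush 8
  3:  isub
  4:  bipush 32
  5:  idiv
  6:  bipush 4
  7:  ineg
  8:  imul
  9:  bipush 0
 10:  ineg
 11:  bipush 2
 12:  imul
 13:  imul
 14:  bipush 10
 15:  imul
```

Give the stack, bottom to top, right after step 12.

[4, 0]

bipush -40 -> -40
bipush 8   -> -40 8
isub       -> -48
bipush 32  -> -48 32
idiv       -> -1
bipush 4   -> -1 4
ineg       -> -1 -4
imul       -> 4
bipush 0   -> 4 0
ineg       -> 4 0
bipush 2   -> 4 0 2
imul       -> 4 0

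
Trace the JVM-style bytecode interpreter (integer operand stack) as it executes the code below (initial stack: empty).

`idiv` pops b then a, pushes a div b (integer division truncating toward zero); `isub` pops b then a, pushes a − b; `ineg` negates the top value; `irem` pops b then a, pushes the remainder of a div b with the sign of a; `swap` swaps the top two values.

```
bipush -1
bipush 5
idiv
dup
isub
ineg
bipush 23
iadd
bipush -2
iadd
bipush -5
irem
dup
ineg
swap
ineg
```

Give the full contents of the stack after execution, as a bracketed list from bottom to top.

[-1, -1]

bipush -1 -> [-1]
bipush 5  -> [-1, 5]
idiv      -> [0]
dup       -> [0, 0]
isub      -> [0]
ineg      -> [0]
bipush 23 -> [0, 23]
iadd      -> [23]
bipush -2 -> [23, -2]
iadd      -> [21]
bipush -5 -> [21, -5]
irem      -> [1]
dup       -> [1, 1]
ineg      -> [1, -1]
swap      -> [-1, 1]
ineg      -> [-1, -1]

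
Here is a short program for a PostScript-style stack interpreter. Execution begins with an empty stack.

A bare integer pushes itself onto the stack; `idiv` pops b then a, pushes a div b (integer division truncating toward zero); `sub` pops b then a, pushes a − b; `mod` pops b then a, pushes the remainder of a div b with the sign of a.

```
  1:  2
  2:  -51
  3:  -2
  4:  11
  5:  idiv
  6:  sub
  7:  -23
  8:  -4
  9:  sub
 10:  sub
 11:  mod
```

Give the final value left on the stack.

2

2    : [2]
-51  : [2, -51]
-2   : [2, -51, -2]
11   : [2, -51, -2, 11]
idiv : [2, -51, 0]
sub  : [2, -51]
-23  : [2, -51, -23]
-4   : [2, -51, -23, -4]
sub  : [2, -51, -19]
sub  : [2, -32]
mod  : [2]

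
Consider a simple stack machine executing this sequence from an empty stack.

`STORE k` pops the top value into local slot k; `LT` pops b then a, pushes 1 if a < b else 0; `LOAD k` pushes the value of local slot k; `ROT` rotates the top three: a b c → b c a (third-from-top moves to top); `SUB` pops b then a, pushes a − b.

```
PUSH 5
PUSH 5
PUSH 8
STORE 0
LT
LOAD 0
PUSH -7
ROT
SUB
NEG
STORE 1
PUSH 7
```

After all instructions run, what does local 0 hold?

8

PUSH 5  -> 5
PUSH 5  -> 5 5
PUSH 8  -> 5 5 8
STORE 0 -> 5 5
LT      -> 0
LOAD 0  -> 0 8
PUSH -7 -> 0 8 -7
ROT     -> 8 -7 0
SUB     -> 8 -7
NEG     -> 8 7
STORE 1 -> 8
PUSH 7  -> 8 7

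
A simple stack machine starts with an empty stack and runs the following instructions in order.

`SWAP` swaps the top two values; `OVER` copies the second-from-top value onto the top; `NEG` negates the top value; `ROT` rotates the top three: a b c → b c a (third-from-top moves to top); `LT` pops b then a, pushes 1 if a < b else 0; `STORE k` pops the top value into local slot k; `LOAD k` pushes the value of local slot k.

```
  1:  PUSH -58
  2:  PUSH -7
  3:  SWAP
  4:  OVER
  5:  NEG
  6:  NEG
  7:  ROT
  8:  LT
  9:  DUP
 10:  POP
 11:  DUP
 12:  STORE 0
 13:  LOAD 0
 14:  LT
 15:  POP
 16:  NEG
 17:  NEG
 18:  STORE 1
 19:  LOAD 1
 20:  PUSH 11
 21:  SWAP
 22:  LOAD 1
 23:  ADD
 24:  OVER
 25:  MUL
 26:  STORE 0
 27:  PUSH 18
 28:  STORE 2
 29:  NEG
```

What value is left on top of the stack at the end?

PUSH -58 → -58
PUSH -7  → -58 -7
SWAP     → -7 -58
OVER     → -7 -58 -7
NEG      → -7 -58 7
NEG      → -7 -58 -7
ROT      → -58 -7 -7
LT       → -58 0
DUP      → -58 0 0
POP      → -58 0
DUP      → -58 0 0
STORE 0  → -58 0
LOAD 0   → -58 0 0
LT       → -58 0
POP      → -58
NEG      → 58
NEG      → -58
STORE 1  → (empty)
LOAD 1   → -58
PUSH 11  → -58 11
SWAP     → 11 -58
LOAD 1   → 11 -58 -58
ADD      → 11 -116
OVER     → 11 -116 11
MUL      → 11 -1276
STORE 0  → 11
PUSH 18  → 11 18
STORE 2  → 11
NEG      → -11

-11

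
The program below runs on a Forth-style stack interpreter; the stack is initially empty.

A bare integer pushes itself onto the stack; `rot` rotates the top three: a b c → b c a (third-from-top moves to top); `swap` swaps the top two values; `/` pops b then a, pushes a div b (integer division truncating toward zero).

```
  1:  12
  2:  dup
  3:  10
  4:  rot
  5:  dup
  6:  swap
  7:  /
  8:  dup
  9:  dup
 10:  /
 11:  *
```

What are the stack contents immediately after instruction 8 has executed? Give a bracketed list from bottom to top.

[12, 10, 1, 1]

12   : [12]
dup  : [12, 12]
10   : [12, 12, 10]
rot  : [12, 10, 12]
dup  : [12, 10, 12, 12]
swap : [12, 10, 12, 12]
/    : [12, 10, 1]
dup  : [12, 10, 1, 1]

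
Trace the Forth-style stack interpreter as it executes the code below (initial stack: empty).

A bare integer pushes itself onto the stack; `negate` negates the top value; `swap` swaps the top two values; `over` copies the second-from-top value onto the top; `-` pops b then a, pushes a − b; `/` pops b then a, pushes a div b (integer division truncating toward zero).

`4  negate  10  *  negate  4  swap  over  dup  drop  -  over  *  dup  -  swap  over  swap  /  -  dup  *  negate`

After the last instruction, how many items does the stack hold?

1

4       4
negate  -4
10      -4 10
*       -40
negate  40
4       40 4
swap    4 40
over    4 40 4
dup     4 40 4 4
drop    4 40 4
-       4 36
over    4 36 4
*       4 144
dup     4 144 144
-       4 0
swap    0 4
over    0 4 0
swap    0 0 4
/       0 0
-       0
dup     0 0
*       0
negate  0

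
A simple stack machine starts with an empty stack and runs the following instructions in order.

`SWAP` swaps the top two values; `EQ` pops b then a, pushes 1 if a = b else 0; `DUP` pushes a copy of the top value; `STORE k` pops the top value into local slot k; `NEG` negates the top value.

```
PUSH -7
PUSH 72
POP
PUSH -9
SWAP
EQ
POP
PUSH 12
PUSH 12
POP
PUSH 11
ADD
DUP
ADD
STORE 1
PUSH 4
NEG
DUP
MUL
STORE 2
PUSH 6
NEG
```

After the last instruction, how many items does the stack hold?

PUSH -7 -> -7
PUSH 72 -> -7 72
POP     -> -7
PUSH -9 -> -7 -9
SWAP    -> -9 -7
EQ      -> 0
POP     -> (empty)
PUSH 12 -> 12
PUSH 12 -> 12 12
POP     -> 12
PUSH 11 -> 12 11
ADD     -> 23
DUP     -> 23 23
ADD     -> 46
STORE 1 -> (empty)
PUSH 4  -> 4
NEG     -> -4
DUP     -> -4 -4
MUL     -> 16
STORE 2 -> (empty)
PUSH 6  -> 6
NEG     -> -6

1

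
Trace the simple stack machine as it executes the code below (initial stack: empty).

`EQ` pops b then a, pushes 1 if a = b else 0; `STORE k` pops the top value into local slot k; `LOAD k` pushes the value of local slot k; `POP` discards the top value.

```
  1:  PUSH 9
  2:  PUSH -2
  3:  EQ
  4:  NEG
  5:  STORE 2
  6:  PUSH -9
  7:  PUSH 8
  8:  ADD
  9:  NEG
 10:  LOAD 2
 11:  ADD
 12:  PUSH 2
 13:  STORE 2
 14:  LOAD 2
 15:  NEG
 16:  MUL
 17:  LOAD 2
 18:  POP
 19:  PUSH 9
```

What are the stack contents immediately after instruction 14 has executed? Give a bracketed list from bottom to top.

PUSH 9  -> [9]
PUSH -2 -> [9, -2]
EQ      -> [0]
NEG     -> [0]
STORE 2 -> []
PUSH -9 -> [-9]
PUSH 8  -> [-9, 8]
ADD     -> [-1]
NEG     -> [1]
LOAD 2  -> [1, 0]
ADD     -> [1]
PUSH 2  -> [1, 2]
STORE 2 -> [1]
LOAD 2  -> [1, 2]

[1, 2]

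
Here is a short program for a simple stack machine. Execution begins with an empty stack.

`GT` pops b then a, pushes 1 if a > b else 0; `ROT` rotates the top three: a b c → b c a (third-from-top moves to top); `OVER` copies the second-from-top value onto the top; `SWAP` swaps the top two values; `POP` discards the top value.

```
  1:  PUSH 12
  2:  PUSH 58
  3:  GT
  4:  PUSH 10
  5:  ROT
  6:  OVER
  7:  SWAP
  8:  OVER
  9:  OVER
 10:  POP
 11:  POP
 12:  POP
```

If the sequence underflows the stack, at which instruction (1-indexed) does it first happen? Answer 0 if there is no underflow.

PUSH 12 -> [12]
PUSH 58 -> [12, 58]
GT      -> [0]
PUSH 10 -> [0, 10]
ROT  — needs 3 operands, stack has 2 → underflow

5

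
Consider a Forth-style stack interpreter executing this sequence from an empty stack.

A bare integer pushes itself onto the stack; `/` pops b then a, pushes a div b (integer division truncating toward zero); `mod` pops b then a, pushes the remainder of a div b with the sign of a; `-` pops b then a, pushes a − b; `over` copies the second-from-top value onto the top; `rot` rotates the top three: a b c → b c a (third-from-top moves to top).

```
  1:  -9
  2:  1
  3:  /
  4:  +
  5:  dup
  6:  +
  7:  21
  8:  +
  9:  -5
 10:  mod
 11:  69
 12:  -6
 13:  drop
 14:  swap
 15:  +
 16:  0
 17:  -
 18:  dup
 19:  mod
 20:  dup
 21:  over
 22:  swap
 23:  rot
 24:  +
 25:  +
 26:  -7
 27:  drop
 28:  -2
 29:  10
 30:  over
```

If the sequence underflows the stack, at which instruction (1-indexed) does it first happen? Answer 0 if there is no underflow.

-9 : -9
1  : -9 1
/  : -9
+  — needs 2 operands, stack has 1 → underflow

4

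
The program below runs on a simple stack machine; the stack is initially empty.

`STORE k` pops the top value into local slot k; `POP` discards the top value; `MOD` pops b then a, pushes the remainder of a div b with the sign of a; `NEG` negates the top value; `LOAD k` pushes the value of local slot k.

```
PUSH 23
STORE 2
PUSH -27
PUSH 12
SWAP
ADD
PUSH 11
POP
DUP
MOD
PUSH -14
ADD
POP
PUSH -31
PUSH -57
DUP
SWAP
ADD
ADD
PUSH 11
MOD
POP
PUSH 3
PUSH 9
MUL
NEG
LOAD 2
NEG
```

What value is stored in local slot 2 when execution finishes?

23

PUSH 23  : [23]
STORE 2  : []
PUSH -27 : [-27]
PUSH 12  : [-27, 12]
SWAP     : [12, -27]
ADD      : [-15]
PUSH 11  : [-15, 11]
POP      : [-15]
DUP      : [-15, -15]
MOD      : [0]
PUSH -14 : [0, -14]
ADD      : [-14]
POP      : []
PUSH -31 : [-31]
PUSH -57 : [-31, -57]
DUP      : [-31, -57, -57]
SWAP     : [-31, -57, -57]
ADD      : [-31, -114]
ADD      : [-145]
PUSH 11  : [-145, 11]
MOD      : [-2]
POP      : []
PUSH 3   : [3]
PUSH 9   : [3, 9]
MUL      : [27]
NEG      : [-27]
LOAD 2   : [-27, 23]
NEG      : [-27, -23]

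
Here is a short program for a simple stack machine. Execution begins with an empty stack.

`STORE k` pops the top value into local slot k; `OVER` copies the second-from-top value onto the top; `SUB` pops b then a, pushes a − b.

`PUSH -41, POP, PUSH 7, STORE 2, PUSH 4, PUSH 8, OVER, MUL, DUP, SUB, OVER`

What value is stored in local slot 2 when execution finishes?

7

PUSH -41  [-41]
POP       []
PUSH 7    [7]
STORE 2   []
PUSH 4    [4]
PUSH 8    [4, 8]
OVER      [4, 8, 4]
MUL       [4, 32]
DUP       [4, 32, 32]
SUB       [4, 0]
OVER      [4, 0, 4]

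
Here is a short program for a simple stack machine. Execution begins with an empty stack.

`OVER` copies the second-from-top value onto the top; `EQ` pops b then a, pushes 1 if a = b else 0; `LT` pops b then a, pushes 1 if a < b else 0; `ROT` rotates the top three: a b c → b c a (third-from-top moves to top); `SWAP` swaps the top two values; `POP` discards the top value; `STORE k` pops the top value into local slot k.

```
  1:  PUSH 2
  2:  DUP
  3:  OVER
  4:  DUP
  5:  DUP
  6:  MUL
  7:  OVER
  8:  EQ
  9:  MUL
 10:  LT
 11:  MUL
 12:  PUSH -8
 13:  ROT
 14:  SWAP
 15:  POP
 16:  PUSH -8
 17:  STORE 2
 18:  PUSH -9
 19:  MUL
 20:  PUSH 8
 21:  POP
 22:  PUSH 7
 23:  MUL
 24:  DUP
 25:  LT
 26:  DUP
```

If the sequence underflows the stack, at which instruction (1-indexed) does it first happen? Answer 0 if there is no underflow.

13

PUSH 2  -> [2]
DUP     -> [2, 2]
OVER    -> [2, 2, 2]
DUP     -> [2, 2, 2, 2]
DUP     -> [2, 2, 2, 2, 2]
MUL     -> [2, 2, 2, 4]
OVER    -> [2, 2, 2, 4, 2]
EQ      -> [2, 2, 2, 0]
MUL     -> [2, 2, 0]
LT      -> [2, 0]
MUL     -> [0]
PUSH -8 -> [0, -8]
ROT  — needs 3 operands, stack has 2 → underflow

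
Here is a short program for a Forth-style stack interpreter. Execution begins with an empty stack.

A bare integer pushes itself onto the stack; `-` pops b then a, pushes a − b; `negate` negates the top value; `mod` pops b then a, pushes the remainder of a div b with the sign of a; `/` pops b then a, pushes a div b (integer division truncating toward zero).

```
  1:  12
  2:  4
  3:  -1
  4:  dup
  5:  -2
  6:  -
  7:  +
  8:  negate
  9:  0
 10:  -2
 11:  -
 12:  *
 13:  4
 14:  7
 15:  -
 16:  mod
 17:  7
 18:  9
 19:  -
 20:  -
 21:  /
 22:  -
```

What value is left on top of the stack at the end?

10

12     -> [12]
4      -> [12, 4]
-1     -> [12, 4, -1]
dup    -> [12, 4, -1, -1]
-2     -> [12, 4, -1, -1, -2]
-      -> [12, 4, -1, 1]
+      -> [12, 4, 0]
negate -> [12, 4, 0]
0      -> [12, 4, 0, 0]
-2     -> [12, 4, 0, 0, -2]
-      -> [12, 4, 0, 2]
*      -> [12, 4, 0]
4      -> [12, 4, 0, 4]
7      -> [12, 4, 0, 4, 7]
-      -> [12, 4, 0, -3]
mod    -> [12, 4, 0]
7      -> [12, 4, 0, 7]
9      -> [12, 4, 0, 7, 9]
-      -> [12, 4, 0, -2]
-      -> [12, 4, 2]
/      -> [12, 2]
-      -> [10]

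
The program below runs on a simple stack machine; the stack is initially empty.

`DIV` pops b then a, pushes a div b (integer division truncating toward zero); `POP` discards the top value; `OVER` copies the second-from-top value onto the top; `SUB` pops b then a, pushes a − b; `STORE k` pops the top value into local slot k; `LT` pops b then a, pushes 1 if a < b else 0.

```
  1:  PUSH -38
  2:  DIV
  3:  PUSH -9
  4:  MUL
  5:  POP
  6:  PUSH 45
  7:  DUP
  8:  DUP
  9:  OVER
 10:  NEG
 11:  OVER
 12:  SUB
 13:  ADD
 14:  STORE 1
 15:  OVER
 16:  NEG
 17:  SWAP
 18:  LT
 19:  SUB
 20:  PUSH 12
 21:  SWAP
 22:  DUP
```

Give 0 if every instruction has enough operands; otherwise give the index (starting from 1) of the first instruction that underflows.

2

PUSH -38 -> [-38]
DIV  — needs 2 operands, stack has 1 → underflow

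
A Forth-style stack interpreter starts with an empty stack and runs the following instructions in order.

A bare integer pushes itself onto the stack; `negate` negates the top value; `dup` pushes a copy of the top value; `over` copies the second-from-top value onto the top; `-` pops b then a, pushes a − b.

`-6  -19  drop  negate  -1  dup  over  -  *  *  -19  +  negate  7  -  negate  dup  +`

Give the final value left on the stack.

-6     → [-6]
-19    → [-6, -19]
drop   → [-6]
negate → [6]
-1     → [6, -1]
dup    → [6, -1, -1]
over   → [6, -1, -1, -1]
-      → [6, -1, 0]
*      → [6, 0]
*      → [0]
-19    → [0, -19]
+      → [-19]
negate → [19]
7      → [19, 7]
-      → [12]
negate → [-12]
dup    → [-12, -12]
+      → [-24]

-24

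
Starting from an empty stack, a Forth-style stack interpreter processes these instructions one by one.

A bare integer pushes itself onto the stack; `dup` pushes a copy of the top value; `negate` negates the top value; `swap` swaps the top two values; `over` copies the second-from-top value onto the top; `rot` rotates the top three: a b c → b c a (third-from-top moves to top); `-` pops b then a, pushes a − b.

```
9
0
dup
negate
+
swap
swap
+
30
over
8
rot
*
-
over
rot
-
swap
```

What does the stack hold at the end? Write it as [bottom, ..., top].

[0, -231]

9       [9]
0       [9, 0]
dup     [9, 0, 0]
negate  [9, 0, 0]
+       [9, 0]
swap    [0, 9]
swap    [9, 0]
+       [9]
30      [9, 30]
over    [9, 30, 9]
8       [9, 30, 9, 8]
rot     [9, 9, 8, 30]
*       [9, 9, 240]
-       [9, -231]
over    [9, -231, 9]
rot     [-231, 9, 9]
-       [-231, 0]
swap    [0, -231]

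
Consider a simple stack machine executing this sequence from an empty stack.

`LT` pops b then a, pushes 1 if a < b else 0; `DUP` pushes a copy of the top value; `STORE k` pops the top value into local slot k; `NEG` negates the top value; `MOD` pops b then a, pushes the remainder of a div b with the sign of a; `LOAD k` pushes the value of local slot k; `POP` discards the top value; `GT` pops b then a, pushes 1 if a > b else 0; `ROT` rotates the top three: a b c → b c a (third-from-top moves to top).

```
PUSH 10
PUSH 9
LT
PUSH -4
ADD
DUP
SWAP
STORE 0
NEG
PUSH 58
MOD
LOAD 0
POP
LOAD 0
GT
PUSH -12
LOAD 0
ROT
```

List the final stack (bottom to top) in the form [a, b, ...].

[-12, -4, 1]

PUSH 10  -> 10
PUSH 9   -> 10 9
LT       -> 0
PUSH -4  -> 0 -4
ADD      -> -4
DUP      -> -4 -4
SWAP     -> -4 -4
STORE 0  -> -4
NEG      -> 4
PUSH 58  -> 4 58
MOD      -> 4
LOAD 0   -> 4 -4
POP      -> 4
LOAD 0   -> 4 -4
GT       -> 1
PUSH -12 -> 1 -12
LOAD 0   -> 1 -12 -4
ROT      -> -12 -4 1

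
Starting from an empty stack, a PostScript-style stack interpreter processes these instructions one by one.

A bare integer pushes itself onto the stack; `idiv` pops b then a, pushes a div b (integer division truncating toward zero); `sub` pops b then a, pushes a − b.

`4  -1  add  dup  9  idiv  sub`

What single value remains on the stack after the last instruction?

3

4    : 4
-1   : 4 -1
add  : 3
dup  : 3 3
9    : 3 3 9
idiv : 3 0
sub  : 3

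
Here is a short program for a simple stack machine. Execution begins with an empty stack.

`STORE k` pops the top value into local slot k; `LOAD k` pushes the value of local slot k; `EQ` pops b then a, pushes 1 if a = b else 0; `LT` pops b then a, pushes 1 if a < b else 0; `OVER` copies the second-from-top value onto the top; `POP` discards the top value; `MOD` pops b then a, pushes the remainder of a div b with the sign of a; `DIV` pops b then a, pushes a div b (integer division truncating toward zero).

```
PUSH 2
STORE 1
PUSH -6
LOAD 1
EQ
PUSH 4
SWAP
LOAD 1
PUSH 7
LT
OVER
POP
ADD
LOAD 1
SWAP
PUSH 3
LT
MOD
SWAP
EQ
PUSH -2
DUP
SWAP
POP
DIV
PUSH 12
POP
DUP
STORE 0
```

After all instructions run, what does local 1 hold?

PUSH 2  -> 2
STORE 1 -> (empty)
PUSH -6 -> -6
LOAD 1  -> -6 2
EQ      -> 0
PUSH 4  -> 0 4
SWAP    -> 4 0
LOAD 1  -> 4 0 2
PUSH 7  -> 4 0 2 7
LT      -> 4 0 1
OVER    -> 4 0 1 0
POP     -> 4 0 1
ADD     -> 4 1
LOAD 1  -> 4 1 2
SWAP    -> 4 2 1
PUSH 3  -> 4 2 1 3
LT      -> 4 2 1
MOD     -> 4 0
SWAP    -> 0 4
EQ      -> 0
PUSH -2 -> 0 -2
DUP     -> 0 -2 -2
SWAP    -> 0 -2 -2
POP     -> 0 -2
DIV     -> 0
PUSH 12 -> 0 12
POP     -> 0
DUP     -> 0 0
STORE 0 -> 0

2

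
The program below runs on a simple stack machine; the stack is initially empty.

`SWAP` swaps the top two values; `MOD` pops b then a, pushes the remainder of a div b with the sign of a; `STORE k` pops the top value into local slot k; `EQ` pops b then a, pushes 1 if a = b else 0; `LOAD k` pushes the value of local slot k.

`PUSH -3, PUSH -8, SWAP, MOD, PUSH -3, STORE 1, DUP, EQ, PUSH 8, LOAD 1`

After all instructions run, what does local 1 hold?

-3

PUSH -3 : -3
PUSH -8 : -3 -8
SWAP    : -8 -3
MOD     : -2
PUSH -3 : -2 -3
STORE 1 : -2
DUP     : -2 -2
EQ      : 1
PUSH 8  : 1 8
LOAD 1  : 1 8 -3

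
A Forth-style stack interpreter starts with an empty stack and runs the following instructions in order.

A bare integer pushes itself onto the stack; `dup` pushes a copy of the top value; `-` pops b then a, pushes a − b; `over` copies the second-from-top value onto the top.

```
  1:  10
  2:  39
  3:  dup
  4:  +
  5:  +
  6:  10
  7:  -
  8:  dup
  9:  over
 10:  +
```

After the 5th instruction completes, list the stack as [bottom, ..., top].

10   [10]
39   [10, 39]
dup  [10, 39, 39]
+    [10, 78]
+    [88]

[88]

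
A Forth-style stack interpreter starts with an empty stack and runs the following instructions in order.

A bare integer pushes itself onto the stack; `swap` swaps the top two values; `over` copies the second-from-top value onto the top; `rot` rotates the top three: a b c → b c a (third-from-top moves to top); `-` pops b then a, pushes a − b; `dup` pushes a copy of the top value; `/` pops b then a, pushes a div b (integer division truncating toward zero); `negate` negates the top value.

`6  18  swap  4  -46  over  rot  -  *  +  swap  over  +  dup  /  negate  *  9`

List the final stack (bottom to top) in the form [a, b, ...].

6      → [6]
18     → [6, 18]
swap   → [18, 6]
4      → [18, 6, 4]
-46    → [18, 6, 4, -46]
over   → [18, 6, 4, -46, 4]
rot    → [18, 6, -46, 4, 4]
-      → [18, 6, -46, 0]
*      → [18, 6, 0]
+      → [18, 6]
swap   → [6, 18]
over   → [6, 18, 6]
+      → [6, 24]
dup    → [6, 24, 24]
/      → [6, 1]
negate → [6, -1]
*      → [-6]
9      → [-6, 9]

[-6, 9]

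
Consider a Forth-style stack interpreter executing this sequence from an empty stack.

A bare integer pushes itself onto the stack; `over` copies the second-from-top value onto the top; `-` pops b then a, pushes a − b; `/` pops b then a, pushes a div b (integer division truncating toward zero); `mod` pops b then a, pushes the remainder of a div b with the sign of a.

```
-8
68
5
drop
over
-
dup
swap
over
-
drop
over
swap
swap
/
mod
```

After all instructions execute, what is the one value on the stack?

-8

-8   -> [-8]
68   -> [-8, 68]
5    -> [-8, 68, 5]
drop -> [-8, 68]
over -> [-8, 68, -8]
-    -> [-8, 76]
dup  -> [-8, 76, 76]
swap -> [-8, 76, 76]
over -> [-8, 76, 76, 76]
-    -> [-8, 76, 0]
drop -> [-8, 76]
over -> [-8, 76, -8]
swap -> [-8, -8, 76]
swap -> [-8, 76, -8]
/    -> [-8, -9]
mod  -> [-8]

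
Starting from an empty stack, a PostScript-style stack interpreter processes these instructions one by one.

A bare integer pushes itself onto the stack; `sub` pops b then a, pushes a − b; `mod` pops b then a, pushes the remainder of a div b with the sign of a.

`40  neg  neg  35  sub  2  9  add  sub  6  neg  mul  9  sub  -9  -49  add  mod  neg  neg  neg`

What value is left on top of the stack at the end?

40  -> [40]
neg -> [-40]
neg -> [40]
35  -> [40, 35]
sub -> [5]
2   -> [5, 2]
9   -> [5, 2, 9]
add -> [5, 11]
sub -> [-6]
6   -> [-6, 6]
neg -> [-6, -6]
mul -> [36]
9   -> [36, 9]
sub -> [27]
-9  -> [27, -9]
-49 -> [27, -9, -49]
add -> [27, -58]
mod -> [27]
neg -> [-27]
neg -> [27]
neg -> [-27]

-27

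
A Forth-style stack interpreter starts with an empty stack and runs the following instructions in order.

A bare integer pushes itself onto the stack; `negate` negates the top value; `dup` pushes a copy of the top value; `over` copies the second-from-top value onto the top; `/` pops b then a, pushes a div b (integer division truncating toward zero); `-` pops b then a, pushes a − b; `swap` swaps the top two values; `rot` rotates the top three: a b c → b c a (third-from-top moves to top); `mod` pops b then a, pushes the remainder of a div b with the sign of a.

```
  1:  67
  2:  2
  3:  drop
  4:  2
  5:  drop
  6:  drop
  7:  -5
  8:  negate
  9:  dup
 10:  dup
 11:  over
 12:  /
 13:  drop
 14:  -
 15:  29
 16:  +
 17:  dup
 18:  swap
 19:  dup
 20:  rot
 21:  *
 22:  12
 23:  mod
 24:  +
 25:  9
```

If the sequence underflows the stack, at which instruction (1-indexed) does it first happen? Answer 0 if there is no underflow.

0

67     : 67
2      : 67 2
drop   : 67
2      : 67 2
drop   : 67
drop   : (empty)
-5     : -5
negate : 5
dup    : 5 5
dup    : 5 5 5
over   : 5 5 5 5
/      : 5 5 1
drop   : 5 5
-      : 0
29     : 0 29
+      : 29
dup    : 29 29
swap   : 29 29
dup    : 29 29 29
rot    : 29 29 29
*      : 29 841
12     : 29 841 12
mod    : 29 1
+      : 30
9      : 30 9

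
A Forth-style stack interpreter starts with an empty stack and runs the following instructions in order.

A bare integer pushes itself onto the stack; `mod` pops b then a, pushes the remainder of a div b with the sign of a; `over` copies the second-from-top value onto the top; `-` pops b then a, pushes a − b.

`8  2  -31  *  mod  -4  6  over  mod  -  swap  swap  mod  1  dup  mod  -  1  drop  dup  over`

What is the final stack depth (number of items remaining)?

8    → [8]
2    → [8, 2]
-31  → [8, 2, -31]
*    → [8, -62]
mod  → [8]
-4   → [8, -4]
6    → [8, -4, 6]
over → [8, -4, 6, -4]
mod  → [8, -4, 2]
-    → [8, -6]
swap → [-6, 8]
swap → [8, -6]
mod  → [2]
1    → [2, 1]
dup  → [2, 1, 1]
mod  → [2, 0]
-    → [2]
1    → [2, 1]
drop → [2]
dup  → [2, 2]
over → [2, 2, 2]

3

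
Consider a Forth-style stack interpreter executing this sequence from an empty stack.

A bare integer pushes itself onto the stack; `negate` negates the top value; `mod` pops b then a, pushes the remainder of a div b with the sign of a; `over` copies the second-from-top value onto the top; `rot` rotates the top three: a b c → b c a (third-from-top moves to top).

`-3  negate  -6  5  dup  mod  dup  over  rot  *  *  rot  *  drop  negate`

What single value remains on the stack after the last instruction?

6

-3     → -3
negate → 3
-6     → 3 -6
5      → 3 -6 5
dup    → 3 -6 5 5
mod    → 3 -6 0
dup    → 3 -6 0 0
over   → 3 -6 0 0 0
rot    → 3 -6 0 0 0
*      → 3 -6 0 0
*      → 3 -6 0
rot    → -6 0 3
*      → -6 0
drop   → -6
negate → 6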